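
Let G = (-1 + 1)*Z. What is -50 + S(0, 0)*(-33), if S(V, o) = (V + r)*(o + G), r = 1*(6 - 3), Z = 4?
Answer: -50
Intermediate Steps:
G = 0 (G = (-1 + 1)*4 = 0*4 = 0)
r = 3 (r = 1*3 = 3)
S(V, o) = o*(3 + V) (S(V, o) = (V + 3)*(o + 0) = (3 + V)*o = o*(3 + V))
-50 + S(0, 0)*(-33) = -50 + (0*(3 + 0))*(-33) = -50 + (0*3)*(-33) = -50 + 0*(-33) = -50 + 0 = -50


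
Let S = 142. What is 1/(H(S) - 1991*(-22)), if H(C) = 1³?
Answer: 1/43803 ≈ 2.2829e-5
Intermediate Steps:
H(C) = 1
1/(H(S) - 1991*(-22)) = 1/(1 - 1991*(-22)) = 1/(1 + 43802) = 1/43803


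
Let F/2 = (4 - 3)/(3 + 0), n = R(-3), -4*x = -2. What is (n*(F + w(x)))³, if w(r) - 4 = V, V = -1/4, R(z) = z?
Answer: -148877/64 ≈ -2326.2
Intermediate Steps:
x = ½ (x = -¼*(-2) = ½ ≈ 0.50000)
n = -3
V = -¼ (V = -1*¼ = -¼ ≈ -0.25000)
F = ⅔ (F = 2*((4 - 3)/(3 + 0)) = 2*(1/3) = 2*(1*(⅓)) = 2*(⅓) = ⅔ ≈ 0.66667)
w(r) = 15/4 (w(r) = 4 - ¼ = 15/4)
(n*(F + w(x)))³ = (-3*(⅔ + 15/4))³ = (-3*53/12)³ = (-53/4)³ = -148877/64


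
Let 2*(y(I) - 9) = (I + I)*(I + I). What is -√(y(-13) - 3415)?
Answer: -2*I*√767 ≈ -55.39*I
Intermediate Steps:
y(I) = 9 + 2*I² (y(I) = 9 + ((I + I)*(I + I))/2 = 9 + ((2*I)*(2*I))/2 = 9 + (4*I²)/2 = 9 + 2*I²)
-√(y(-13) - 3415) = -√((9 + 2*(-13)²) - 3415) = -√((9 + 2*169) - 3415) = -√((9 + 338) - 3415) = -√(347 - 3415) = -√(-3068) = -2*I*√767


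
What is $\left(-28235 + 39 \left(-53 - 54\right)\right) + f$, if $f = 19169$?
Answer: $-13239$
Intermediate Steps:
$\left(-28235 + 39 \left(-53 - 54\right)\right) + f = \left(-28235 + 39 \left(-53 - 54\right)\right) + 19169 = \left(-28235 + 39 \left(-107\right)\right) + 19169 = \left(-28235 - 4173\right) + 19169 = -32408 + 19169 = -13239$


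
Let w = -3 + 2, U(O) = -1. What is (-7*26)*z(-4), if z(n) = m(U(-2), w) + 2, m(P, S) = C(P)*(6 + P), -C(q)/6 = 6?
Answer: 32396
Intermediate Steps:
C(q) = -36 (C(q) = -6*6 = -36)
w = -1
m(P, S) = -216 - 36*P (m(P, S) = -36*(6 + P) = -216 - 36*P)
z(n) = -178 (z(n) = (-216 - 36*(-1)) + 2 = (-216 + 36) + 2 = -180 + 2 = -178)
(-7*26)*z(-4) = -7*26*(-178) = -182*(-178) = 32396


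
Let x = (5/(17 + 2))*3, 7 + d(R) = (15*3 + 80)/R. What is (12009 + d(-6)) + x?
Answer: 1365943/114 ≈ 11982.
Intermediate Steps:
d(R) = -7 + 125/R (d(R) = -7 + (15*3 + 80)/R = -7 + (45 + 80)/R = -7 + 125/R)
x = 15/19 (x = (5/19)*3 = 15/19 ≈ 0.78947)
(12009 + d(-6)) + x = (12009 + (-7 + 125/(-6))) + 15/19 = (12009 + (-7 + 125*(-⅙))) + 15/19 = (12009 + (-7 - 125/6)) + 15/19 = (12009 - 167/6) + 15/19 = 71887/6 + 15/19 = 1365943/114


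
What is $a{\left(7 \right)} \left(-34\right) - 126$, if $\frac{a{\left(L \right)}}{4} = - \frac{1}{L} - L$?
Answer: $\frac{5918}{7} \approx 845.43$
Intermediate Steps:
$a{\left(L \right)} = - 4 L - \frac{4}{L}$ ($a{\left(L \right)} = 4 \left(- \frac{1}{L} - L\right) = 4 \left(- L - \frac{1}{L}\right) = - 4 L - \frac{4}{L}$)
$a{\left(7 \right)} \left(-34\right) - 126 = \left(\left(-4\right) 7 - \frac{4}{7}\right) \left(-34\right) - 126 = \left(-28 - \frac{4}{7}\right) \left(-34\right) - 126 = \left(- \frac{200}{7}\right) \left(-34\right) - 126 = \frac{6800}{7} - 126 = \frac{5918}{7}$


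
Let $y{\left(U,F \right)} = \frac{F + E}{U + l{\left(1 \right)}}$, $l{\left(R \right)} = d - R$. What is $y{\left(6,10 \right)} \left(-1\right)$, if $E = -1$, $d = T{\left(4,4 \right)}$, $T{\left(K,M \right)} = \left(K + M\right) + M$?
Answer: $- \frac{9}{17} \approx -0.52941$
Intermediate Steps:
$T{\left(K,M \right)} = K + 2 M$
$d = 12$ ($d = 4 + 2 \cdot 4 = 4 + 8 = 12$)
$l{\left(R \right)} = 12 - R$
$y{\left(U,F \right)} = \frac{-1 + F}{11 + U}$ ($y{\left(U,F \right)} = \frac{F - 1}{U + \left(12 - 1\right)} = \frac{-1 + F}{U + \left(12 - 1\right)} = \frac{-1 + F}{U + 11} = \frac{-1 + F}{11 + U}$)
$y{\left(6,10 \right)} \left(-1\right) = \frac{-1 + 10}{11 + 6} \left(-1\right) = \frac{1}{17} \cdot 9 \left(-1\right) = \frac{9}{17} \left(-1\right) = - \frac{9}{17}$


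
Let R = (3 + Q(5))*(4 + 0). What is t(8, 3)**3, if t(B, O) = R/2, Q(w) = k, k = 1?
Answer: 512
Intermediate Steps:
Q(w) = 1
R = 16 (R = (3 + 1)*(4 + 0) = 4*4 = 16)
t(B, O) = 8 (t(B, O) = 16/2 = 16*(1/2) = 8)
t(8, 3)**3 = 8**3 = 512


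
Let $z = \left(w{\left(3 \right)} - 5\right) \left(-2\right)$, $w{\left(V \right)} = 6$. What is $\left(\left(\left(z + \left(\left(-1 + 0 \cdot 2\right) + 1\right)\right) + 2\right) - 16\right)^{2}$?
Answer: $256$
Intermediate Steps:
$z = -2$ ($z = \left(6 - 5\right) \left(-2\right) = 1 \left(-2\right) = -2$)
$\left(\left(\left(z + \left(\left(-1 + 0 \cdot 2\right) + 1\right)\right) + 2\right) - 16\right)^{2} = \left(\left(\left(-2 + \left(\left(-1 + 0 \cdot 2\right) + 1\right)\right) + 2\right) - 16\right)^{2} = \left(\left(\left(-2 + \left(\left(-1 + 0\right) + 1\right)\right) + 2\right) - 16\right)^{2} = \left(\left(\left(-2 + \left(-1 + 1\right)\right) + 2\right) - 16\right)^{2} = \left(\left(\left(-2 + 0\right) + 2\right) - 16\right)^{2} = \left(\left(-2 + 2\right) - 16\right)^{2} = \left(0 - 16\right)^{2} = \left(-16\right)^{2} = 256$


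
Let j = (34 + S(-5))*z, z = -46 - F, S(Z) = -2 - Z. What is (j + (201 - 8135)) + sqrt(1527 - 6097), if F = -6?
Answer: -9414 + I*sqrt(4570) ≈ -9414.0 + 67.602*I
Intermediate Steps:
z = -40 (z = -46 - 1*(-6) = -46 + 6 = -40)
j = -1480 (j = (34 + (-2 - 1*(-5)))*(-40) = (34 + (-2 + 5))*(-40) = (34 + 3)*(-40) = 37*(-40) = -1480)
(j + (201 - 8135)) + sqrt(1527 - 6097) = (-1480 + (201 - 8135)) + sqrt(1527 - 6097) = (-1480 - 7934) + sqrt(-4570) = -9414 + I*sqrt(4570)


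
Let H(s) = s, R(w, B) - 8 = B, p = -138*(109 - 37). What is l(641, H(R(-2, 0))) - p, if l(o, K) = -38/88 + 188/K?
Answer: 438199/44 ≈ 9959.1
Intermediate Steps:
p = -9936 (p = -138*72 = -9936)
R(w, B) = 8 + B
l(o, K) = -19/44 + 188/K (l(o, K) = -38*1/88 + 188/K = -19/44 + 188/K)
l(641, H(R(-2, 0))) - p = (-19/44 + 188/(8 + 0)) - 1*(-9936) = (-19/44 + 188/8) + 9936 = (-19/44 + 188*(⅛)) + 9936 = (-19/44 + 47/2) + 9936 = 1015/44 + 9936 = 438199/44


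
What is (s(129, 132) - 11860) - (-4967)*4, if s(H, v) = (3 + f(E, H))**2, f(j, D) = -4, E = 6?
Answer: 8009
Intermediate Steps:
s(H, v) = 1 (s(H, v) = (3 - 4)**2 = (-1)**2 = 1)
(s(129, 132) - 11860) - (-4967)*4 = (1 - 11860) - (-4967)*4 = -11859 - 4967*(-4) = -11859 + 19868 = 8009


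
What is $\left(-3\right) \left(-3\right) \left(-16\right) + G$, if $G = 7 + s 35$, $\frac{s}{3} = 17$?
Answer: $1648$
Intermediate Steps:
$s = 51$ ($s = 3 \cdot 17 = 51$)
$G = 1792$ ($G = 7 + 51 \cdot 35 = 7 + 1785 = 1792$)
$\left(-3\right) \left(-3\right) \left(-16\right) + G = \left(-3\right) \left(-3\right) \left(-16\right) + 1792 = 9 \left(-16\right) + 1792 = -144 + 1792 = 1648$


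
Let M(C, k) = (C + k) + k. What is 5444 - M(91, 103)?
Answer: 5147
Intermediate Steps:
M(C, k) = C + 2*k
5444 - M(91, 103) = 5444 - (91 + 2*103) = 5444 - (91 + 206) = 5444 - 1*297 = 5444 - 297 = 5147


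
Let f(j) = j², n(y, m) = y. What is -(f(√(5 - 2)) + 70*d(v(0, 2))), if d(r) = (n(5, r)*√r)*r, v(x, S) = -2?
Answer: -3 + 700*I*√2 ≈ -3.0 + 989.95*I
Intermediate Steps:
d(r) = 5*r^(3/2) (d(r) = (5*√r)*r = 5*r^(3/2))
-(f(√(5 - 2)) + 70*d(v(0, 2))) = -((√(5 - 2))² + 70*(5*(-2)^(3/2))) = -((√3)² + 70*(5*(-2*I*√2))) = -(3 + 70*(-10*I*√2)) = -(3 - 700*I*√2) = -3 + 700*I*√2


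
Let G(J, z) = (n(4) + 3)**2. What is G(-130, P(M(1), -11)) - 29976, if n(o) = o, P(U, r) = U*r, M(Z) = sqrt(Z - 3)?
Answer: -29927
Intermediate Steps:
M(Z) = sqrt(-3 + Z)
G(J, z) = 49 (G(J, z) = (4 + 3)**2 = 7**2 = 49)
G(-130, P(M(1), -11)) - 29976 = 49 - 29976 = -29927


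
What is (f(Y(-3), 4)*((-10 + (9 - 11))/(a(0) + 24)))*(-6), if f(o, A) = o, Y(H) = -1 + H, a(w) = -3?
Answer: -96/7 ≈ -13.714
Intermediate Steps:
(f(Y(-3), 4)*((-10 + (9 - 11))/(a(0) + 24)))*(-6) = ((-1 - 3)*((-10 + (9 - 11))/(-3 + 24)))*(-6) = -4*(-10 - 2)/21*(-6) = -(-48)/21*(-6) = -4*(-4/7)*(-6) = (16/7)*(-6) = -96/7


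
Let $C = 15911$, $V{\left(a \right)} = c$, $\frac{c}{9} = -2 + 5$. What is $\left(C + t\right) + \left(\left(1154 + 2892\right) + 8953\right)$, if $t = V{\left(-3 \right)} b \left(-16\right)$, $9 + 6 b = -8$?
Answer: $30134$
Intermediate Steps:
$c = 27$ ($c = 9 \left(-2 + 5\right) = 9 \cdot 3 = 27$)
$V{\left(a \right)} = 27$
$b = - \frac{17}{6}$ ($b = - \frac{3}{2} + \frac{1}{6} \left(-8\right) = - \frac{3}{2} - \frac{4}{3} = - \frac{17}{6} \approx -2.8333$)
$t = 1224$ ($t = 27 \left(- \frac{17}{6}\right) \left(-16\right) = \left(- \frac{153}{2}\right) \left(-16\right) = 1224$)
$\left(C + t\right) + \left(\left(1154 + 2892\right) + 8953\right) = \left(15911 + 1224\right) + \left(\left(1154 + 2892\right) + 8953\right) = 17135 + \left(4046 + 8953\right) = 17135 + 12999 = 30134$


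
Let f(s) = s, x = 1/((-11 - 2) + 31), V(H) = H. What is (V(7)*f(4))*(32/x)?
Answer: 16128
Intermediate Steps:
x = 1/18 (x = 1/(-13 + 31) = 1/18 ≈ 0.055556)
(V(7)*f(4))*(32/x) = (7*4)*(32/(1/18)) = 28*(32*18) = 28*576 = 16128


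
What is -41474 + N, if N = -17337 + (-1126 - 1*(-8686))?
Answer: -51251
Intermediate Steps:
N = -9777 (N = -17337 + (-1126 + 8686) = -17337 + 7560 = -9777)
-41474 + N = -41474 - 9777 = -51251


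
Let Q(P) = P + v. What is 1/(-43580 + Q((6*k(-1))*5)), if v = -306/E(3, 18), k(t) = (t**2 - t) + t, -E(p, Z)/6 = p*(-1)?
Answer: -1/43567 ≈ -2.2953e-5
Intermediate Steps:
E(p, Z) = 6*p (E(p, Z) = -6*p*(-1) = -(-6)*p = 6*p)
k(t) = t**2
v = -17 (v = -306/(6*3) = -306/18 = -306*1/18 = -17)
Q(P) = -17 + P (Q(P) = P - 17 = -17 + P)
1/(-43580 + Q((6*k(-1))*5)) = 1/(-43580 + (-17 + (6*(-1)**2)*5)) = 1/(-43580 + (-17 + (6*1)*5)) = 1/(-43580 + (-17 + 6*5)) = 1/(-43580 + (-17 + 30)) = 1/(-43580 + 13) = 1/(-43567) = -1/43567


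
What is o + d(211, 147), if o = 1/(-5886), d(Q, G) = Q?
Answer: 1241945/5886 ≈ 211.00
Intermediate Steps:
o = -1/5886 ≈ -0.00016989
o + d(211, 147) = -1/5886 + 211 = 1241945/5886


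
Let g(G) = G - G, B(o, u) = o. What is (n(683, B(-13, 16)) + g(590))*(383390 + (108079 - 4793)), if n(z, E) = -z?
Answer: -332399708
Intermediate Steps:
g(G) = 0
(n(683, B(-13, 16)) + g(590))*(383390 + (108079 - 4793)) = (-1*683 + 0)*(383390 + (108079 - 4793)) = (-683 + 0)*(383390 + 103286) = -683*486676 = -332399708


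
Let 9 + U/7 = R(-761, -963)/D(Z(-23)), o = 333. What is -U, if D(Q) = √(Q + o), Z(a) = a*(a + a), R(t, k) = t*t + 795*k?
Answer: 63 + 1305248*√1391/1391 ≈ 35060.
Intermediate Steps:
R(t, k) = t² + 795*k
Z(a) = 2*a² (Z(a) = a*(2*a) = 2*a²)
D(Q) = √(333 + Q) (D(Q) = √(Q + 333) = √(333 + Q))
U = -63 - 1305248*√1391/1391 (U = -63 + 7*(((-761)² + 795*(-963))/(√(333 + 2*(-23)²))) = -63 + 7*((579121 - 765585)/(√(333 + 2*529))) = -63 + 7*(-186464/√(333 + 1058)) = -63 + 7*(-186464*√1391/1391) = -63 - 1305248*√1391/1391 ≈ -35060.)
-U = -(-63 - 1305248*√1391/1391) = 63 + 1305248*√1391/1391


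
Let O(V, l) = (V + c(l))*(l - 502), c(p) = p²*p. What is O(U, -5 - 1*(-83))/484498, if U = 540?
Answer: -100719504/242249 ≈ -415.77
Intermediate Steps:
c(p) = p³
O(V, l) = (-502 + l)*(V + l³) (O(V, l) = (V + l³)*(l - 502) = (V + l³)*(-502 + l) = (-502 + l)*(V + l³))
O(U, -5 - 1*(-83))/484498 = ((-5 - 1*(-83))⁴ - 502*540 - 502*(-5 - 1*(-83))³ + 540*(-5 - 1*(-83)))/484498 = ((-5 + 83)⁴ - 271080 - 502*(-5 + 83)³ + 540*(-5 + 83))*(1/484498) = (78⁴ - 271080 - 502*78³ + 540*78)*(1/484498) = (37015056 - 271080 - 502*474552 + 42120)*(1/484498) = (37015056 - 271080 - 238225104 + 42120)*(1/484498) = -201439008*1/484498 = -100719504/242249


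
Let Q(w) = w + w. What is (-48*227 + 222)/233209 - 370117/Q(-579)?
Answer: 86302254961/270056022 ≈ 319.57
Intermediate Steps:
Q(w) = 2*w
(-48*227 + 222)/233209 - 370117/Q(-579) = (-48*227 + 222)/233209 - 370117/(2*(-579)) = (-10896 + 222)*(1/233209) - 370117/(-1158) = -10674*1/233209 - 370117*(-1/1158) = -10674/233209 + 370117/1158 = 86302254961/270056022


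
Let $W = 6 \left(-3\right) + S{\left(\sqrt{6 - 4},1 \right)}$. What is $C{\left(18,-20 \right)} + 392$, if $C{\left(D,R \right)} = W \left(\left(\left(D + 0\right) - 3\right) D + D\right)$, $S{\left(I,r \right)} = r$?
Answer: $-4504$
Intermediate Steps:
$W = -17$ ($W = 6 \left(-3\right) + 1 = -18 + 1 = -17$)
$C{\left(D,R \right)} = - 17 D - 17 D \left(-3 + D\right)$ ($C{\left(D,R \right)} = - 17 \left(\left(\left(D + 0\right) - 3\right) D + D\right) = - 17 \left(\left(D - 3\right) D + D\right) = - 17 \left(\left(-3 + D\right) D + D\right) = - 17 \left(D \left(-3 + D\right) + D\right) = - 17 \left(D + D \left(-3 + D\right)\right) = - 17 D - 17 D \left(-3 + D\right)$)
$C{\left(18,-20 \right)} + 392 = 17 \cdot 18 \left(2 - 18\right) + 392 = 17 \cdot 18 \left(-16\right) + 392 = -4896 + 392 = -4504$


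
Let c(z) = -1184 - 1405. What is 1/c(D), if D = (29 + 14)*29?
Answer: -1/2589 ≈ -0.00038625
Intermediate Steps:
D = 1247 (D = 43*29 = 1247)
c(z) = -2589
1/c(D) = 1/(-2589) = -1/2589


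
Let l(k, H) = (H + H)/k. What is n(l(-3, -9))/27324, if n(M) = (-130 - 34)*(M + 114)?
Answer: -1640/2277 ≈ -0.72025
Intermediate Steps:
l(k, H) = 2*H/k (l(k, H) = (2*H)/k = 2*H/k)
n(M) = -18696 - 164*M (n(M) = -164*(114 + M) = -18696 - 164*M)
n(l(-3, -9))/27324 = (-18696 - 328*(-9)/(-3))/27324 = (-18696 - 328*(-9)*(-1)/3)*(1/27324) = (-18696 - 164*6)*(1/27324) = (-18696 - 984)*(1/27324) = -19680*1/27324 = -1640/2277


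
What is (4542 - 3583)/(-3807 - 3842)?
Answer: -959/7649 ≈ -0.12538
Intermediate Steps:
(4542 - 3583)/(-3807 - 3842) = 959/(-7649) = 959*(-1/7649) = -959/7649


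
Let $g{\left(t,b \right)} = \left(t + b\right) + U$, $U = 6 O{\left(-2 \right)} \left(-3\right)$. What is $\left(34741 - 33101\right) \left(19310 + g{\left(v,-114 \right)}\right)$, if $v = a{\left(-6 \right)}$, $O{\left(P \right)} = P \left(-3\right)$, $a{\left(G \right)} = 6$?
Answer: $31314160$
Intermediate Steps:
$O{\left(P \right)} = - 3 P$
$v = 6$
$U = -108$ ($U = 6 \left(\left(-3\right) \left(-2\right)\right) \left(-3\right) = 6 \cdot 6 \left(-3\right) = 36 \left(-3\right) = -108$)
$g{\left(t,b \right)} = -108 + b + t$ ($g{\left(t,b \right)} = \left(t + b\right) - 108 = \left(b + t\right) - 108 = -108 + b + t$)
$\left(34741 - 33101\right) \left(19310 + g{\left(v,-114 \right)}\right) = \left(34741 - 33101\right) \left(19310 - 216\right) = 1640 \left(19310 - 216\right) = 1640 \cdot 19094 = 31314160$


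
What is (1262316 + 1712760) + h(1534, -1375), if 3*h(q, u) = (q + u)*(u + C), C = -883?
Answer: 2855402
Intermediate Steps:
h(q, u) = (-883 + u)*(q + u)/3 (h(q, u) = ((q + u)*(u - 883))/3 = ((q + u)*(-883 + u))/3 = ((-883 + u)*(q + u))/3 = (-883 + u)*(q + u)/3)
(1262316 + 1712760) + h(1534, -1375) = (1262316 + 1712760) + (-883/3*1534 - 883/3*(-1375) + (⅓)*(-1375)² + (⅓)*1534*(-1375)) = 2975076 + (-1354522/3 + 1214125/3 + (⅓)*1890625 - 2109250/3) = 2975076 + (-1354522/3 + 1214125/3 + 1890625/3 - 2109250/3) = 2975076 - 119674 = 2855402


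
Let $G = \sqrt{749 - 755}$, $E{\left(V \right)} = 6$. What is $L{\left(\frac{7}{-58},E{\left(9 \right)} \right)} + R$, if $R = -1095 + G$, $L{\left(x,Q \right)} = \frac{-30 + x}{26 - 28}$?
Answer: $- \frac{125273}{116} + i \sqrt{6} \approx -1079.9 + 2.4495 i$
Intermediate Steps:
$G = i \sqrt{6}$ ($G = \sqrt{-6} = i \sqrt{6} \approx 2.4495 i$)
$L{\left(x,Q \right)} = 15 - \frac{x}{2}$ ($L{\left(x,Q \right)} = \frac{-30 + x}{-2} = \left(-30 + x\right) \left(- \frac{1}{2}\right) = 15 - \frac{x}{2}$)
$R = -1095 + i \sqrt{6} \approx -1095.0 + 2.4495 i$
$L{\left(\frac{7}{-58},E{\left(9 \right)} \right)} + R = \left(15 - \frac{7 \frac{1}{-58}}{2}\right) - \left(1095 - i \sqrt{6}\right) = \left(15 - \frac{7 \left(- \frac{1}{58}\right)}{2}\right) - \left(1095 - i \sqrt{6}\right) = \left(15 - - \frac{7}{116}\right) - \left(1095 - i \sqrt{6}\right) = \left(15 + \frac{7}{116}\right) - \left(1095 - i \sqrt{6}\right) = \frac{1747}{116} - \left(1095 - i \sqrt{6}\right) = - \frac{125273}{116} + i \sqrt{6}$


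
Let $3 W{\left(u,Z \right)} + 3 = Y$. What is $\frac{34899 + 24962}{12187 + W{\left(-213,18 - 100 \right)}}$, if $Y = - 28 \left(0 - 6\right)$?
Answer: $\frac{59861}{12242} \approx 4.8898$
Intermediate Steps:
$Y = 168$ ($Y = - 28 \left(0 - 6\right) = \left(-28\right) \left(-6\right) = 168$)
$W{\left(u,Z \right)} = 55$ ($W{\left(u,Z \right)} = -1 + \frac{1}{3} \cdot 168 = -1 + 56 = 55$)
$\frac{34899 + 24962}{12187 + W{\left(-213,18 - 100 \right)}} = \frac{34899 + 24962}{12187 + 55} = \frac{59861}{12242}$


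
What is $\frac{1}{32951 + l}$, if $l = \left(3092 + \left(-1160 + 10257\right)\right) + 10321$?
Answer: $\frac{1}{55461} \approx 1.8031 \cdot 10^{-5}$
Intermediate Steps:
$l = 22510$ ($l = \left(3092 + 9097\right) + 10321 = 12189 + 10321 = 22510$)
$\frac{1}{32951 + l} = \frac{1}{32951 + 22510} = \frac{1}{55461}$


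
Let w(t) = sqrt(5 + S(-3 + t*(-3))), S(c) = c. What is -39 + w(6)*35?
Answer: -39 + 140*I ≈ -39.0 + 140.0*I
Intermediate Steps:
w(t) = sqrt(2 - 3*t) (w(t) = sqrt(5 + (-3 + t*(-3))) = sqrt(5 + (-3 - 3*t)) = sqrt(2 - 3*t))
-39 + w(6)*35 = -39 + sqrt(2 - 3*6)*35 = -39 + sqrt(2 - 18)*35 = -39 + sqrt(-16)*35 = -39 + (4*I)*35 = -39 + 140*I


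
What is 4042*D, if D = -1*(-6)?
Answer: 24252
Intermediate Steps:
D = 6
4042*D = 4042*6 = 24252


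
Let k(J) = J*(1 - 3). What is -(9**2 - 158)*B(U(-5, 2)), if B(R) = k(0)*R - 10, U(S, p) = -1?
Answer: -770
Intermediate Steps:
k(J) = -2*J (k(J) = J*(-2) = -2*J)
B(R) = -10 (B(R) = (-2*0)*R - 10 = 0*R - 10 = 0 - 10 = -10)
-(9**2 - 158)*B(U(-5, 2)) = -(9**2 - 158)*(-10) = -(81 - 158)*(-10) = -(-77)*(-10) = -1*770 = -770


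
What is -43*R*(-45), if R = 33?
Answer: 63855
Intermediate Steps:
-43*R*(-45) = -43*33*(-45) = -1419*(-45) = 63855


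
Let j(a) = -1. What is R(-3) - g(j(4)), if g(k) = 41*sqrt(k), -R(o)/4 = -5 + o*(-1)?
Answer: 8 - 41*I ≈ 8.0 - 41.0*I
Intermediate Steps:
R(o) = 20 + 4*o (R(o) = -4*(-5 + o*(-1)) = -4*(-5 - o) = 20 + 4*o)
R(-3) - g(j(4)) = (20 + 4*(-3)) - 41*sqrt(-1) = (20 - 12) - 41*I = 8 - 41*I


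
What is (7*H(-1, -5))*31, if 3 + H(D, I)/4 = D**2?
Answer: -1736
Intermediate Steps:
H(D, I) = -12 + 4*D**2
(7*H(-1, -5))*31 = (7*(-12 + 4*(-1)**2))*31 = (7*(-12 + 4*1))*31 = (7*(-12 + 4))*31 = (7*(-8))*31 = -56*31 = -1736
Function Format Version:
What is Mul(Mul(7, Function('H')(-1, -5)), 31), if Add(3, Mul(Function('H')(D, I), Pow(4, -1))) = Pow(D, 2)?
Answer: -1736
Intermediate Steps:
Function('H')(D, I) = Add(-12, Mul(4, Pow(D, 2)))
Mul(Mul(7, Function('H')(-1, -5)), 31) = Mul(Mul(7, Add(-12, Mul(4, Pow(-1, 2)))), 31) = Mul(Mul(7, Add(-12, Mul(4, 1))), 31) = Mul(Mul(7, Add(-12, 4)), 31) = Mul(Mul(7, -8), 31) = Mul(-56, 31) = -1736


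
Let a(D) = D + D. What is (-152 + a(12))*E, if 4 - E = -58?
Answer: -7936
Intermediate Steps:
E = 62 (E = 4 - 1*(-58) = 4 + 58 = 62)
a(D) = 2*D
(-152 + a(12))*E = (-152 + 2*12)*62 = (-152 + 24)*62 = -128*62 = -7936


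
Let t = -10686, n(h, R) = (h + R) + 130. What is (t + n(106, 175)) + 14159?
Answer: 3884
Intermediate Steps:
n(h, R) = 130 + R + h (n(h, R) = (R + h) + 130 = 130 + R + h)
(t + n(106, 175)) + 14159 = (-10686 + (130 + 175 + 106)) + 14159 = (-10686 + 411) + 14159 = -10275 + 14159 = 3884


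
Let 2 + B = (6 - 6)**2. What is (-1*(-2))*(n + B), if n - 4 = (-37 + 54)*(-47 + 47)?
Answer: 4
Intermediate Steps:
n = 4 (n = 4 + (-37 + 54)*(-47 + 47) = 4 + 17*0 = 4 + 0 = 4)
B = -2 (B = -2 + (6 - 6)**2 = -2 + 0**2 = -2 + 0 = -2)
(-1*(-2))*(n + B) = (-1*(-2))*(4 - 2) = 2*2 = 4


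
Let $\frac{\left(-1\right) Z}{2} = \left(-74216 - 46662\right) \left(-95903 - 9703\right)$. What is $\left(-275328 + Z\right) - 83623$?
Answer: $-25531243087$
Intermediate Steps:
$Z = -25530884136$ ($Z = - 2 \left(-74216 - 46662\right) \left(-95903 - 9703\right) = - 2 \left(\left(-120878\right) \left(-105606\right)\right) = \left(-2\right) 12765442068 = -25530884136$)
$\left(-275328 + Z\right) - 83623 = \left(-275328 - 25530884136\right) - 83623 = -25531159464 - 83623 = -25531243087$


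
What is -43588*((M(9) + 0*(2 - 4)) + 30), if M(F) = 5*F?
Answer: -3269100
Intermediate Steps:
-43588*((M(9) + 0*(2 - 4)) + 30) = -43588*((5*9 + 0*(2 - 4)) + 30) = -43588*((45 + 0*(-2)) + 30) = -43588*((45 + 0) + 30) = -43588*(45 + 30) = -43588*75 = -3269100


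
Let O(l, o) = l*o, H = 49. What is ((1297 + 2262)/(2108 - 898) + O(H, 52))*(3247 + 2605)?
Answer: 821045974/55 ≈ 1.4928e+7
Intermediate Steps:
((1297 + 2262)/(2108 - 898) + O(H, 52))*(3247 + 2605) = ((1297 + 2262)/(2108 - 898) + 49*52)*(3247 + 2605) = (3559/1210 + 2548)*5852 = (3086639/1210)*5852 = 821045974/55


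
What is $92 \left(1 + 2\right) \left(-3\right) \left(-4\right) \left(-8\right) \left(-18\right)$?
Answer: $476928$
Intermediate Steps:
$92 \left(1 + 2\right) \left(-3\right) \left(-4\right) \left(-8\right) \left(-18\right) = 92 \cdot 3 \left(-3\right) \left(-4\right) \left(-8\right) \left(-18\right) = 92 \left(-9\right) \left(-4\right) \left(-8\right) \left(-18\right) = 92 \cdot 36 \left(-8\right) \left(-18\right) = 92 \left(\left(-288\right) \left(-18\right)\right) = 92 \cdot 5184 = 476928$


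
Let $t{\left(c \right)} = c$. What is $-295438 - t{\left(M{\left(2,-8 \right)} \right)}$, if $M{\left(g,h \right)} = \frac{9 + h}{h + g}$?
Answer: $- \frac{1772627}{6} \approx -2.9544 \cdot 10^{5}$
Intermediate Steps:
$M{\left(g,h \right)} = \frac{9 + h}{g + h}$
$-295438 - t{\left(M{\left(2,-8 \right)} \right)} = -295438 - \frac{9 - 8}{2 - 8} = -295438 - \frac{1}{-6} \cdot 1 = -295438 - \left(- \frac{1}{6}\right) 1 = -295438 - - \frac{1}{6} = -295438 + \frac{1}{6} = - \frac{1772627}{6}$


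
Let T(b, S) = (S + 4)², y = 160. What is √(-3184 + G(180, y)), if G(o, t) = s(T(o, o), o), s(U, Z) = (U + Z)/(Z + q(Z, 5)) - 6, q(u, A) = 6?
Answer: 2*I*√6501909/93 ≈ 54.836*I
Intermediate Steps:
T(b, S) = (4 + S)²
s(U, Z) = -6 + (U + Z)/(6 + Z) (s(U, Z) = (U + Z)/(Z + 6) - 6 = (U + Z)/(6 + Z) - 6 = -6 + (U + Z)/(6 + Z))
G(o, t) = (-36 + (4 + o)² - 5*o)/(6 + o)
√(-3184 + G(180, y)) = √(-3184 + (-20 + 180² + 3*180)/(6 + 180)) = √(-3184 + (-20 + 32400 + 540)/186) = √(-3184 + (1/186)*32920) = √(-3184 + 16460/93) = √(-279652/93) = 2*I*√6501909/93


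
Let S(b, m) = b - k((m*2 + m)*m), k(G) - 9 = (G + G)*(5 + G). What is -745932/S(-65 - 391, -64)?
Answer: 248644/100704411 ≈ 0.0024690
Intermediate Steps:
k(G) = 9 + 2*G*(5 + G) (k(G) = 9 + (G + G)*(5 + G) = 9 + (2*G)*(5 + G) = 9 + 2*G*(5 + G))
S(b, m) = -9 + b - 30*m² - 18*m⁴ (S(b, m) = b - (9 + 2*((m*2 + m)*m)² + 10*((m*2 + m)*m)) = b - (9 + 2*((2*m + m)*m)² + 10*((2*m + m)*m)) = b - (9 + 2*((3*m)*m)² + 10*((3*m)*m)) = b - (9 + 2*(3*m²)² + 10*(3*m²)) = b - (9 + 2*(9*m⁴) + 30*m²) = b - (9 + 18*m⁴ + 30*m²) = b + (-9 - 30*m² - 18*m⁴) = -9 + b - 30*m² - 18*m⁴)
-745932/S(-65 - 391, -64) = -745932/(-9 + (-65 - 391) - 30*(-64)² - 18*(-64)⁴) = -745932/(-9 - 456 - 30*4096 - 18*16777216) = -745932/(-9 - 456 - 122880 - 301989888) = -745932/(-302113233) = -745932*(-1/302113233) = 248644/100704411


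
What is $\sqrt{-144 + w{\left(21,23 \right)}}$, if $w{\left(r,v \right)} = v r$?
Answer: $\sqrt{339} \approx 18.412$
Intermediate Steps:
$w{\left(r,v \right)} = r v$
$\sqrt{-144 + w{\left(21,23 \right)}} = \sqrt{-144 + 21 \cdot 23} = \sqrt{-144 + 483} = \sqrt{339}$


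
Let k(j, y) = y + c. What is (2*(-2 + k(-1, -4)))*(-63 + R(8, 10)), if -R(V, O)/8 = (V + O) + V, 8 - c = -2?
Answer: -2168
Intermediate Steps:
c = 10 (c = 8 - 1*(-2) = 8 + 2 = 10)
R(V, O) = -16*V - 8*O (R(V, O) = -8*((V + O) + V) = -8*((O + V) + V) = -8*(O + 2*V) = -16*V - 8*O)
k(j, y) = 10 + y (k(j, y) = y + 10 = 10 + y)
(2*(-2 + k(-1, -4)))*(-63 + R(8, 10)) = (2*(-2 + (10 - 4)))*(-63 + (-16*8 - 8*10)) = (2*(-2 + 6))*(-63 + (-128 - 80)) = (2*4)*(-63 - 208) = 8*(-271) = -2168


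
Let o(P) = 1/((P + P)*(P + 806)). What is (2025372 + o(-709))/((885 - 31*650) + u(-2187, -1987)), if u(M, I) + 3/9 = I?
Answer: -835745451333/8769520322 ≈ -95.301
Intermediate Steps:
u(M, I) = -⅓ + I
o(P) = 1/(2*P*(806 + P)) (o(P) = 1/((2*P)*(806 + P)) = 1/(2*P*(806 + P)))
(2025372 + o(-709))/((885 - 31*650) + u(-2187, -1987)) = (2025372 + (½)/(-709*(806 - 709)))/((885 - 31*650) + (-⅓ - 1987)) = (2025372 + (½)*(-1/709)/97)/((885 - 20150) - 5962/3) = (2025372 + (½)*(-1/709)*(1/97))/(-19265 - 5962/3) = (2025372 - 1/137546)/(-63757/3) = (278581817111/137546)*(-3/63757) = -835745451333/8769520322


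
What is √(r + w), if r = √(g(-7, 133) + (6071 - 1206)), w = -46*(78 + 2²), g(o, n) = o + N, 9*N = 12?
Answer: √(-33948 + 3*√43734)/3 ≈ 60.846*I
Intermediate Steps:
N = 4/3 (N = (⅑)*12 = 4/3 ≈ 1.3333)
g(o, n) = 4/3 + o (g(o, n) = o + 4/3 = 4/3 + o)
w = -3772 (w = -46*(78 + 4) = -46*82 = -3772)
r = √43734/3 (r = √((4/3 - 7) + (6071 - 1206)) = √(-17/3 + 4865) = √(14578/3) = √43734/3 ≈ 69.709)
√(r + w) = √(√43734/3 - 3772) = √(-3772 + √43734/3)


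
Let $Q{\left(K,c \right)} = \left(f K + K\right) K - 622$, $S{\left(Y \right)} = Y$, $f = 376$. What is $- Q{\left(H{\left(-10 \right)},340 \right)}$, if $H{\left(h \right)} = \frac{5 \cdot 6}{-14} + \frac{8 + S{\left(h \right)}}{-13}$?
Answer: $- \frac{553855}{637} \approx -869.47$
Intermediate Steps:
$H{\left(h \right)} = - \frac{251}{91} - \frac{h}{13}$ ($H{\left(h \right)} = \frac{5 \cdot 6}{-14} + \frac{8 + h}{-13} = 30 \left(- \frac{1}{14}\right) + \left(8 + h\right) \left(- \frac{1}{13}\right) = - \frac{15}{7} - \left(\frac{8}{13} + \frac{h}{13}\right) = - \frac{251}{91} - \frac{h}{13}$)
$Q{\left(K,c \right)} = -622 + 377 K^{2}$ ($Q{\left(K,c \right)} = \left(376 K + K\right) K - 622 = 377 K K - 622 = 377 K^{2} - 622 = -622 + 377 K^{2}$)
$- Q{\left(H{\left(-10 \right)},340 \right)} = - (-622 + 377 \left(- \frac{251}{91} - - \frac{10}{13}\right)^{2}) = - (-622 + 377 \left(- \frac{251}{91} + \frac{10}{13}\right)^{2}) = - (-622 + 377 \left(- \frac{181}{91}\right)^{2}) = - (-622 + 377 \cdot \frac{32761}{8281}) = - (-622 + \frac{950069}{637}) = \left(-1\right) \frac{553855}{637} = - \frac{553855}{637}$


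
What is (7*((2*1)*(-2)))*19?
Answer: -532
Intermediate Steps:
(7*((2*1)*(-2)))*19 = (7*(2*(-2)))*19 = (7*(-4))*19 = -28*19 = -532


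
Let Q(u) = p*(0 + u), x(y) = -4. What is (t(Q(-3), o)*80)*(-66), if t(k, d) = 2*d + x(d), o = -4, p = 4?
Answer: 63360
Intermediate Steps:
Q(u) = 4*u (Q(u) = 4*(0 + u) = 4*u)
t(k, d) = -4 + 2*d (t(k, d) = 2*d - 4 = -4 + 2*d)
(t(Q(-3), o)*80)*(-66) = ((-4 + 2*(-4))*80)*(-66) = ((-4 - 8)*80)*(-66) = -12*80*(-66) = -960*(-66) = 63360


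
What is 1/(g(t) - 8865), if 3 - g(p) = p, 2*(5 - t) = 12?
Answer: -1/8861 ≈ -0.00011285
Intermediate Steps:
t = -1 (t = 5 - ½*12 = 5 - 6 = -1)
g(p) = 3 - p
1/(g(t) - 8865) = 1/((3 - 1*(-1)) - 8865) = 1/((3 + 1) - 8865) = 1/(4 - 8865) = 1/(-8861) = -1/8861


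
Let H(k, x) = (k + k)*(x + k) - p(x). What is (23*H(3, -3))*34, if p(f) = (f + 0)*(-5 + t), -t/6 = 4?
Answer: -68034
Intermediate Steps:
t = -24 (t = -6*4 = -24)
p(f) = -29*f (p(f) = (f + 0)*(-5 - 24) = f*(-29) = -29*f)
H(k, x) = 29*x + 2*k*(k + x) (H(k, x) = (k + k)*(x + k) - (-29)*x = (2*k)*(k + x) + 29*x = 2*k*(k + x) + 29*x = 29*x + 2*k*(k + x))
(23*H(3, -3))*34 = (23*(2*3² + 29*(-3) + 2*3*(-3)))*34 = (23*(2*9 - 87 - 18))*34 = (23*(18 - 87 - 18))*34 = (23*(-87))*34 = -2001*34 = -68034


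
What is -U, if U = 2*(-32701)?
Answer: 65402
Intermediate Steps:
U = -65402
-U = -1*(-65402) = 65402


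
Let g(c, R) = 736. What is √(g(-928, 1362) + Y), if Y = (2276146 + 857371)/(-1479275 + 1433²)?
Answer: √244474493628494/574214 ≈ 27.230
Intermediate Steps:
Y = 3133517/574214 (Y = 3133517/(-1479275 + 2053489) = 3133517/574214 ≈ 5.4571)
√(g(-928, 1362) + Y) = √(736 + 3133517/574214) = √(425755021/574214) = √244474493628494/574214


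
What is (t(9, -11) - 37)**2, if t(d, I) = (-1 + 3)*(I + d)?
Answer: 1681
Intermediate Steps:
t(d, I) = 2*I + 2*d (t(d, I) = 2*(I + d) = 2*I + 2*d)
(t(9, -11) - 37)**2 = ((2*(-11) + 2*9) - 37)**2 = ((-22 + 18) - 37)**2 = (-4 - 37)**2 = (-41)**2 = 1681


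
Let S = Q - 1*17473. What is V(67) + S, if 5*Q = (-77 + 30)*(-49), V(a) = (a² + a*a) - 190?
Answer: -41122/5 ≈ -8224.4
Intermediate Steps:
V(a) = -190 + 2*a² (V(a) = (a² + a²) - 190 = 2*a² - 190 = -190 + 2*a²)
Q = 2303/5 (Q = ((-77 + 30)*(-49))/5 = (-47*(-49))/5 = (⅕)*2303 = 2303/5 ≈ 460.60)
S = -85062/5 (S = 2303/5 - 1*17473 = 2303/5 - 17473 = -85062/5 ≈ -17012.)
V(67) + S = (-190 + 2*67²) - 85062/5 = (-190 + 2*4489) - 85062/5 = (-190 + 8978) - 85062/5 = 8788 - 85062/5 = -41122/5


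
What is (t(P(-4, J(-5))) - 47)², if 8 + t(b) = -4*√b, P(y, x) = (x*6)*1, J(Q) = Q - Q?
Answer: 3025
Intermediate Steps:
J(Q) = 0
P(y, x) = 6*x (P(y, x) = (6*x)*1 = 6*x)
t(b) = -8 - 4*√b
(t(P(-4, J(-5))) - 47)² = ((-8 - 4*√(6*0)) - 47)² = ((-8 - 4*√0) - 47)² = ((-8 - 4*0) - 47)² = ((-8 + 0) - 47)² = (-8 - 47)² = (-55)² = 3025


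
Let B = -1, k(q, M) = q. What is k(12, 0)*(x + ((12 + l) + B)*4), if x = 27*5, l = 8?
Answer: 2532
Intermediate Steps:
x = 135
k(12, 0)*(x + ((12 + l) + B)*4) = 12*(135 + ((12 + 8) - 1)*4) = 12*(135 + (20 - 1)*4) = 12*(135 + 19*4) = 12*(135 + 76) = 12*211 = 2532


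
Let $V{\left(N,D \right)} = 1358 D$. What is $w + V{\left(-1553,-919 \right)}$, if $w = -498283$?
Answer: $-1746285$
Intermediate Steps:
$w + V{\left(-1553,-919 \right)} = -498283 + 1358 \left(-919\right) = -498283 - 1248002 = -1746285$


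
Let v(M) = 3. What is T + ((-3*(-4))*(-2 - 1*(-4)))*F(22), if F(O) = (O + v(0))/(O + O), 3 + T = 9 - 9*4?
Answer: -180/11 ≈ -16.364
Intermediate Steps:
T = -30 (T = -3 + (9 - 9*4) = -3 + (9 - 36) = -3 - 27 = -30)
F(O) = (3 + O)/(2*O) (F(O) = (O + 3)/(O + O) = (3 + O)/((2*O)) = (3 + O)*(1/(2*O)) = (3 + O)/(2*O))
T + ((-3*(-4))*(-2 - 1*(-4)))*F(22) = -30 + ((-3*(-4))*(-2 - 1*(-4)))*((½)*(3 + 22)/22) = -30 + (12*(-2 + 4))*((½)*(1/22)*25) = -30 + (12*2)*(25/44) = -30 + 24*(25/44) = -30 + 150/11 = -180/11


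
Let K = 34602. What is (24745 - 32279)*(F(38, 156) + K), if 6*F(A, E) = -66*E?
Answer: -247763124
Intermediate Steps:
F(A, E) = -11*E (F(A, E) = (-66*E)/6 = -11*E)
(24745 - 32279)*(F(38, 156) + K) = (24745 - 32279)*(-11*156 + 34602) = -7534*(-1716 + 34602) = -7534*32886 = -247763124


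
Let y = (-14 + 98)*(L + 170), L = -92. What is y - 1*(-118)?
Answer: 6670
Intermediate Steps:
y = 6552 (y = (-14 + 98)*(-92 + 170) = 84*78 = 6552)
y - 1*(-118) = 6552 - 1*(-118) = 6552 + 118 = 6670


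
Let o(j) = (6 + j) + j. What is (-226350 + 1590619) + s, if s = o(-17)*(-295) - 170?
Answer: 1372359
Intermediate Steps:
o(j) = 6 + 2*j
s = 8090 (s = (6 + 2*(-17))*(-295) - 170 = (6 - 34)*(-295) - 170 = -28*(-295) - 170 = 8260 - 170 = 8090)
(-226350 + 1590619) + s = (-226350 + 1590619) + 8090 = 1364269 + 8090 = 1372359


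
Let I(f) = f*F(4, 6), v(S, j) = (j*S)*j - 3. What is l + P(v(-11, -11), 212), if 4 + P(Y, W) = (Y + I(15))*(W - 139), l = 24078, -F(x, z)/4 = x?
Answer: -90828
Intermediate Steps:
F(x, z) = -4*x
v(S, j) = -3 + S*j**2 (v(S, j) = (S*j)*j - 3 = S*j**2 - 3 = -3 + S*j**2)
I(f) = -16*f (I(f) = f*(-4*4) = f*(-16) = -16*f)
P(Y, W) = -4 + (-240 + Y)*(-139 + W) (P(Y, W) = -4 + (Y - 16*15)*(W - 139) = -4 + (Y - 240)*(-139 + W) = -4 + (-240 + Y)*(-139 + W))
l + P(v(-11, -11), 212) = 24078 + (33356 - 240*212 - 139*(-3 - 11*(-11)**2) + 212*(-3 - 11*(-11)**2)) = 24078 + (33356 - 50880 - 139*(-3 - 11*121) + 212*(-3 - 11*121)) = 24078 + (33356 - 50880 - 139*(-3 - 1331) + 212*(-3 - 1331)) = 24078 + (33356 - 50880 - 139*(-1334) + 212*(-1334)) = 24078 + (33356 - 50880 + 185426 - 282808) = 24078 - 114906 = -90828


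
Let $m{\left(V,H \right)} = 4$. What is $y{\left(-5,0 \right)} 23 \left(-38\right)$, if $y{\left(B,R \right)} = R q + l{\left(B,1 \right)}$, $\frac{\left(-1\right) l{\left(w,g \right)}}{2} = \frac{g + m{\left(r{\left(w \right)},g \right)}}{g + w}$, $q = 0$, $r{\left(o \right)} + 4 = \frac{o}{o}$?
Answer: $-2185$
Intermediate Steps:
$r{\left(o \right)} = -3$ ($r{\left(o \right)} = -4 + \frac{o}{o} = -4 + 1 = -3$)
$l{\left(w,g \right)} = - \frac{2 \left(4 + g\right)}{g + w}$ ($l{\left(w,g \right)} = - 2 \frac{g + 4}{g + w} = - 2 \frac{4 + g}{g + w} = - \frac{2 \left(4 + g\right)}{g + w}$)
$y{\left(B,R \right)} = - \frac{10}{1 + B}$ ($y{\left(B,R \right)} = R 0 + \frac{2 \left(-4 - 1\right)}{1 + B} = 0 + \frac{2 \left(-4 - 1\right)}{1 + B} = 0 + 2 \frac{1}{1 + B} \left(-5\right) = 0 - \frac{10}{1 + B} = - \frac{10}{1 + B}$)
$y{\left(-5,0 \right)} 23 \left(-38\right) = - \frac{10}{1 - 5} \cdot 23 \left(-38\right) = - \frac{10}{-4} \cdot 23 \left(-38\right) = \left(-10\right) \left(- \frac{1}{4}\right) 23 \left(-38\right) = \frac{5}{2} \cdot 23 \left(-38\right) = \frac{115}{2} \left(-38\right) = -2185$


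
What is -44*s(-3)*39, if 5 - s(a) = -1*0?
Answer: -8580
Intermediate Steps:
s(a) = 5 (s(a) = 5 - (-1)*0 = 5 - 1*0 = 5 + 0 = 5)
-44*s(-3)*39 = -44*5*39 = -220*39 = -8580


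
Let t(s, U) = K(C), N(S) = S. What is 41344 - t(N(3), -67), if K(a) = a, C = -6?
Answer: 41350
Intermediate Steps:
t(s, U) = -6
41344 - t(N(3), -67) = 41344 - 1*(-6) = 41344 + 6 = 41350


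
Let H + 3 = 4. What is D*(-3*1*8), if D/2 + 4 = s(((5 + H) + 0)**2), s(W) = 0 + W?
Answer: -1536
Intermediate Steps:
H = 1 (H = -3 + 4 = 1)
s(W) = W
D = 64 (D = -8 + 2*((5 + 1) + 0)**2 = -8 + 2*(6 + 0)**2 = -8 + 2*6**2 = -8 + 2*36 = -8 + 72 = 64)
D*(-3*1*8) = 64*(-3*1*8) = 64*(-3*8) = 64*(-24) = -1536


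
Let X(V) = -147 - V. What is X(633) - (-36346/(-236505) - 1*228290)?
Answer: 53807216204/236505 ≈ 2.2751e+5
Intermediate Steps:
X(633) - (-36346/(-236505) - 1*228290) = (-147 - 1*633) - (-36346/(-236505) - 1*228290) = (-147 - 633) - (-36346*(-1/236505) - 228290) = -780 - (36346/236505 - 228290) = -780 - 1*(-53991690104/236505) = -780 + 53991690104/236505 = 53807216204/236505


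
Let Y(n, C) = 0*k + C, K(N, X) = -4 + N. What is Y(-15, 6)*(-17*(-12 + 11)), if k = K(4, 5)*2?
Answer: 102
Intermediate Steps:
k = 0 (k = (-4 + 4)*2 = 0*2 = 0)
Y(n, C) = C (Y(n, C) = 0*0 + C = 0 + C = C)
Y(-15, 6)*(-17*(-12 + 11)) = 6*(-17*(-12 + 11)) = 6*(-17*(-1)) = 6*17 = 102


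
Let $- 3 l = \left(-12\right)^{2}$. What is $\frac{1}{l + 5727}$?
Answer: $\frac{1}{5679} \approx 0.00017609$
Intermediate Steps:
$l = -48$ ($l = - \frac{\left(-12\right)^{2}}{3} = \left(- \frac{1}{3}\right) 144 = -48$)
$\frac{1}{l + 5727} = \frac{1}{-48 + 5727} = \frac{1}{5679}$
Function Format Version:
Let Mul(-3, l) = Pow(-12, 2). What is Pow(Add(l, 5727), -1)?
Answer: Rational(1, 5679) ≈ 0.00017609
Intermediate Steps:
l = -48 (l = Mul(Rational(-1, 3), Pow(-12, 2)) = Mul(Rational(-1, 3), 144) = -48)
Pow(Add(l, 5727), -1) = Pow(Add(-48, 5727), -1) = Pow(5679, -1) = Rational(1, 5679)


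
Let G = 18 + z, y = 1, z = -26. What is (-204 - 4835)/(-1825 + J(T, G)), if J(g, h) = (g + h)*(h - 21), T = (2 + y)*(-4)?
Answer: 5039/1245 ≈ 4.0474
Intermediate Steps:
G = -8 (G = 18 - 26 = -8)
T = -12 (T = (2 + 1)*(-4) = 3*(-4) = -12)
J(g, h) = (-21 + h)*(g + h) (J(g, h) = (g + h)*(-21 + h) = (-21 + h)*(g + h))
(-204 - 4835)/(-1825 + J(T, G)) = (-204 - 4835)/(-1825 + ((-8)² - 21*(-12) - 21*(-8) - 12*(-8))) = -5039/(-1825 + (64 + 252 + 168 + 96)) = -5039/(-1825 + 580) = -5039/(-1245) = -5039*(-1/1245) = 5039/1245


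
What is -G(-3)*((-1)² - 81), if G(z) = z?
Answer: -240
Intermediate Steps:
-G(-3)*((-1)² - 81) = -(-3)*((-1)² - 81) = -(-3)*(1 - 81) = -(-3)*(-80) = -1*240 = -240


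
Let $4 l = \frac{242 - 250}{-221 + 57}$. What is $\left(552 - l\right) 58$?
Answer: $\frac{1312627}{41} \approx 32015.0$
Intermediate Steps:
$l = \frac{1}{82}$ ($l = \frac{\left(242 - 250\right) \frac{1}{-221 + 57}}{4} = \frac{\left(-8\right) \frac{1}{-164}}{4} = \frac{\left(-8\right) \left(- \frac{1}{164}\right)}{4} = \frac{1}{4} \cdot \frac{2}{41} = \frac{1}{82} \approx 0.012195$)
$\left(552 - l\right) 58 = \left(552 - \frac{1}{82}\right) 58 = \frac{45263}{82} \cdot 58 = \frac{1312627}{41}$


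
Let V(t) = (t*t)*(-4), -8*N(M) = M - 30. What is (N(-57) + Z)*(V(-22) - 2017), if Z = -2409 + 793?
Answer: 50760473/8 ≈ 6.3451e+6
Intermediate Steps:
N(M) = 15/4 - M/8 (N(M) = -(M - 30)/8 = -(-30 + M)/8 = 15/4 - M/8)
V(t) = -4*t² (V(t) = t²*(-4) = -4*t²)
Z = -1616
(N(-57) + Z)*(V(-22) - 2017) = ((15/4 - ⅛*(-57)) - 1616)*(-4*(-22)² - 2017) = ((15/4 + 57/8) - 1616)*(-4*484 - 2017) = (87/8 - 1616)*(-1936 - 2017) = -12841/8*(-3953) = 50760473/8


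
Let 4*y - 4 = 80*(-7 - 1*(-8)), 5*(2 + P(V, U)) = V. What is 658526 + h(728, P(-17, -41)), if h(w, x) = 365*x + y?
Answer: 656576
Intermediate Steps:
P(V, U) = -2 + V/5
y = 21 (y = 1 + (80*(-7 - 1*(-8)))/4 = 1 + (80*(-7 + 8))/4 = 1 + (80*1)/4 = 1 + (1/4)*80 = 1 + 20 = 21)
h(w, x) = 21 + 365*x (h(w, x) = 365*x + 21 = 21 + 365*x)
658526 + h(728, P(-17, -41)) = 658526 + (21 + 365*(-2 + (1/5)*(-17))) = 658526 + (21 + 365*(-2 - 17/5)) = 658526 + (21 + 365*(-27/5)) = 658526 + (21 - 1971) = 658526 - 1950 = 656576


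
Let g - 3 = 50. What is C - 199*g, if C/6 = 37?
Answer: -10325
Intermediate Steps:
C = 222 (C = 6*37 = 222)
g = 53 (g = 3 + 50 = 53)
C - 199*g = 222 - 199*53 = 222 - 10547 = -10325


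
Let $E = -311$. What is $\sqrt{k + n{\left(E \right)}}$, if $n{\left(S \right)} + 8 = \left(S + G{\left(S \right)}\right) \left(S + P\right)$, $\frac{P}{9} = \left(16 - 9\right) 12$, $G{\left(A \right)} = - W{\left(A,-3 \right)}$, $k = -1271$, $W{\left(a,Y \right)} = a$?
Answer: $i \sqrt{1279} \approx 35.763 i$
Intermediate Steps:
$G{\left(A \right)} = - A$
$P = 756$ ($P = 9 \left(16 - 9\right) 12 = 9 \cdot 7 \cdot 12 = 9 \cdot 84 = 756$)
$n{\left(S \right)} = -8$ ($n{\left(S \right)} = -8 + \left(S - S\right) \left(S + 756\right) = -8 + 0 \left(756 + S\right) = -8 + 0 = -8$)
$\sqrt{k + n{\left(E \right)}} = \sqrt{-1271 - 8} = \sqrt{-1279} = i \sqrt{1279}$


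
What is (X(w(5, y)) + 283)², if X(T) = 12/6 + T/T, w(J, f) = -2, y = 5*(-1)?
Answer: 81796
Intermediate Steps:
y = -5
X(T) = 3 (X(T) = 12*(⅙) + 1 = 2 + 1 = 3)
(X(w(5, y)) + 283)² = (3 + 283)² = 286² = 81796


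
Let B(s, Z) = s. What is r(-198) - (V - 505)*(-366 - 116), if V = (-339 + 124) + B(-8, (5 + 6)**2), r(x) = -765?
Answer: -351661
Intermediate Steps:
V = -223 (V = (-339 + 124) - 8 = -215 - 8 = -223)
r(-198) - (V - 505)*(-366 - 116) = -765 - (-223 - 505)*(-366 - 116) = -765 - (-728)*(-482) = -765 - 1*350896 = -765 - 350896 = -351661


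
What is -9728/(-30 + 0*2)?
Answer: 4864/15 ≈ 324.27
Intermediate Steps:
-9728/(-30 + 0*2) = -9728/(-30 + 0) = -9728/(-30) = -9728*(-1/30) = 4864/15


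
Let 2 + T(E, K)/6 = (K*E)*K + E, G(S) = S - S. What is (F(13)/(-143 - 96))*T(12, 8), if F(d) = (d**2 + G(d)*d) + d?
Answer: -849576/239 ≈ -3554.7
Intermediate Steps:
G(S) = 0
T(E, K) = -12 + 6*E + 6*E*K**2 (T(E, K) = -12 + 6*((K*E)*K + E) = -12 + 6*((E*K)*K + E) = -12 + 6*(E*K**2 + E) = -12 + 6*(E + E*K**2) = -12 + (6*E + 6*E*K**2) = -12 + 6*E + 6*E*K**2)
F(d) = d + d**2 (F(d) = (d**2 + 0*d) + d = (d**2 + 0) + d = d**2 + d = d + d**2)
(F(13)/(-143 - 96))*T(12, 8) = ((13*(1 + 13))/(-143 - 96))*(-12 + 6*12 + 6*12*8**2) = ((13*14)/(-239))*(-12 + 72 + 6*12*64) = (-1/239*182)*(-12 + 72 + 4608) = -182/239*4668 = -849576/239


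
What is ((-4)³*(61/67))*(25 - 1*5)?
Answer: -78080/67 ≈ -1165.4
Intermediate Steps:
((-4)³*(61/67))*(25 - 1*5) = (-3904/67)*(25 - 5) = -64*61/67*20 = -3904/67*20 = -78080/67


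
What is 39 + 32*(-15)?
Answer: -441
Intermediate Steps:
39 + 32*(-15) = 39 - 480 = -441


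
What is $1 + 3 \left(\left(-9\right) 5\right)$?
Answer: $-134$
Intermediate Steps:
$1 + 3 \left(\left(-9\right) 5\right) = 1 + 3 \left(-45\right) = 1 - 135 = -134$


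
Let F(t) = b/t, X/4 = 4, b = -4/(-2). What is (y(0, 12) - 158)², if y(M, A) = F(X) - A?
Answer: 1846881/64 ≈ 28858.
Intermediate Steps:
b = 2 (b = -4*(-½) = 2)
X = 16 (X = 4*4 = 16)
F(t) = 2/t
y(M, A) = ⅛ - A (y(M, A) = 2/16 - A = 2*(1/16) - A = ⅛ - A)
(y(0, 12) - 158)² = ((⅛ - 1*12) - 158)² = ((⅛ - 12) - 158)² = (-95/8 - 158)² = (-1359/8)² = 1846881/64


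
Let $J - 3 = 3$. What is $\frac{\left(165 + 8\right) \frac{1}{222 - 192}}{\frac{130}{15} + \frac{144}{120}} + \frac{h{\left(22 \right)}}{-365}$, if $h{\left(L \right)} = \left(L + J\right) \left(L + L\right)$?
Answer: $- \frac{301527}{108040} \approx -2.7909$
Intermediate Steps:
$J = 6$ ($J = 3 + 3 = 6$)
$h{\left(L \right)} = 2 L \left(6 + L\right)$ ($h{\left(L \right)} = \left(L + 6\right) \left(L + L\right) = \left(6 + L\right) 2 L = 2 L \left(6 + L\right)$)
$\frac{\left(165 + 8\right) \frac{1}{222 - 192}}{\frac{130}{15} + \frac{144}{120}} + \frac{h{\left(22 \right)}}{-365} = \frac{\left(165 + 8\right) \frac{1}{222 - 192}}{\frac{130}{15} + \frac{144}{120}} + \frac{2 \cdot 22 \left(6 + 22\right)}{-365} = \frac{173 \cdot \frac{1}{30}}{130 \cdot \frac{1}{15} + 144 \cdot \frac{1}{120}} + 2 \cdot 22 \cdot 28 \left(- \frac{1}{365}\right) = \frac{173 \cdot \frac{1}{30}}{\frac{26}{3} + \frac{6}{5}} + 1232 \left(- \frac{1}{365}\right) = \frac{173}{30 \cdot \frac{148}{15}} - \frac{1232}{365} = \frac{173}{30} \cdot \frac{15}{148} - \frac{1232}{365} = \frac{173}{296} - \frac{1232}{365} = - \frac{301527}{108040}$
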